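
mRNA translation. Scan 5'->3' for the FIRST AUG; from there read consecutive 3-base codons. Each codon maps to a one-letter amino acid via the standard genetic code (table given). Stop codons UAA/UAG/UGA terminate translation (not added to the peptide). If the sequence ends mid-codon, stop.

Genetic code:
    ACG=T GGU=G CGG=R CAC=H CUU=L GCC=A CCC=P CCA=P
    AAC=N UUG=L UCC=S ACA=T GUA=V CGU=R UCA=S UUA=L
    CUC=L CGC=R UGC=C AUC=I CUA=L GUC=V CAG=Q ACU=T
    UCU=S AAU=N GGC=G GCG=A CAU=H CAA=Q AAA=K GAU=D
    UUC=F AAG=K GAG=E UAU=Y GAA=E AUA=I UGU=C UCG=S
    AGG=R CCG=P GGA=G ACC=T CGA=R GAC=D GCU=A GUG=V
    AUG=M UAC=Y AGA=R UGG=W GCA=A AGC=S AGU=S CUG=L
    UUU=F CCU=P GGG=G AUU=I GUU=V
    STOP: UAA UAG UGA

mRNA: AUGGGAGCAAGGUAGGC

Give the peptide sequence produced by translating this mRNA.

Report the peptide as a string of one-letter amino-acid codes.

start AUG at pos 0
pos 0: AUG -> M; peptide=M
pos 3: GGA -> G; peptide=MG
pos 6: GCA -> A; peptide=MGA
pos 9: AGG -> R; peptide=MGAR
pos 12: UAG -> STOP

Answer: MGAR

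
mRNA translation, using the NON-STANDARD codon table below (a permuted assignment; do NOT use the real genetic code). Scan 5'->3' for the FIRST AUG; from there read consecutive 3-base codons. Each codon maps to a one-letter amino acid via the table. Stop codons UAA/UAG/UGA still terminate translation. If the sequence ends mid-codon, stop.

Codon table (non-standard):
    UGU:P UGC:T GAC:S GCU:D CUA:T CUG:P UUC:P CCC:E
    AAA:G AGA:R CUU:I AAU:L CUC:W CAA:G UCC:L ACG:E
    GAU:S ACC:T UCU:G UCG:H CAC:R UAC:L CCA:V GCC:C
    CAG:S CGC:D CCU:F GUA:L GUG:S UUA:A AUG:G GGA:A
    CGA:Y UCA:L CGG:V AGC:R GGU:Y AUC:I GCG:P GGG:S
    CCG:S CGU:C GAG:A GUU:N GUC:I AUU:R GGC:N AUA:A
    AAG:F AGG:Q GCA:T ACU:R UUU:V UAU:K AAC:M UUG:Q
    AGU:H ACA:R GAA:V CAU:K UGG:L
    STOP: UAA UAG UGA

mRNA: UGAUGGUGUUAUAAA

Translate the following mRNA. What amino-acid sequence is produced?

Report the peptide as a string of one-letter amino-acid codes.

start AUG at pos 2
pos 2: AUG -> G; peptide=G
pos 5: GUG -> S; peptide=GS
pos 8: UUA -> A; peptide=GSA
pos 11: UAA -> STOP

Answer: GSA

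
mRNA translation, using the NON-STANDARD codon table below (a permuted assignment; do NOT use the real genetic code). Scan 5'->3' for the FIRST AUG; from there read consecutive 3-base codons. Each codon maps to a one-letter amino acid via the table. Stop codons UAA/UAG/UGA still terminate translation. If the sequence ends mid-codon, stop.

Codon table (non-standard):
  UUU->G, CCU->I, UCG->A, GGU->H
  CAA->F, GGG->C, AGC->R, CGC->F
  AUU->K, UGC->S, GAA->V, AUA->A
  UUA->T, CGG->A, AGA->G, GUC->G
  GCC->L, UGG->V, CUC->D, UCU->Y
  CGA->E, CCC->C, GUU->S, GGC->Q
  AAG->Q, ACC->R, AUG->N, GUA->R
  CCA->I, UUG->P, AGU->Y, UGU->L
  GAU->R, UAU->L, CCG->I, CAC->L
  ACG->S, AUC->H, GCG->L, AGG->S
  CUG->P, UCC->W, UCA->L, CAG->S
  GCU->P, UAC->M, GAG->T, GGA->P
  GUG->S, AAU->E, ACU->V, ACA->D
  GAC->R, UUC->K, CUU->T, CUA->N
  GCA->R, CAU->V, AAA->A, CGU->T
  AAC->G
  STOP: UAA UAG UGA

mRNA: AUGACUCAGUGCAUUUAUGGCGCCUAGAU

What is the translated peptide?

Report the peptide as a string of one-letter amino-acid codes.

Answer: NVSSKLQL

Derivation:
start AUG at pos 0
pos 0: AUG -> N; peptide=N
pos 3: ACU -> V; peptide=NV
pos 6: CAG -> S; peptide=NVS
pos 9: UGC -> S; peptide=NVSS
pos 12: AUU -> K; peptide=NVSSK
pos 15: UAU -> L; peptide=NVSSKL
pos 18: GGC -> Q; peptide=NVSSKLQ
pos 21: GCC -> L; peptide=NVSSKLQL
pos 24: UAG -> STOP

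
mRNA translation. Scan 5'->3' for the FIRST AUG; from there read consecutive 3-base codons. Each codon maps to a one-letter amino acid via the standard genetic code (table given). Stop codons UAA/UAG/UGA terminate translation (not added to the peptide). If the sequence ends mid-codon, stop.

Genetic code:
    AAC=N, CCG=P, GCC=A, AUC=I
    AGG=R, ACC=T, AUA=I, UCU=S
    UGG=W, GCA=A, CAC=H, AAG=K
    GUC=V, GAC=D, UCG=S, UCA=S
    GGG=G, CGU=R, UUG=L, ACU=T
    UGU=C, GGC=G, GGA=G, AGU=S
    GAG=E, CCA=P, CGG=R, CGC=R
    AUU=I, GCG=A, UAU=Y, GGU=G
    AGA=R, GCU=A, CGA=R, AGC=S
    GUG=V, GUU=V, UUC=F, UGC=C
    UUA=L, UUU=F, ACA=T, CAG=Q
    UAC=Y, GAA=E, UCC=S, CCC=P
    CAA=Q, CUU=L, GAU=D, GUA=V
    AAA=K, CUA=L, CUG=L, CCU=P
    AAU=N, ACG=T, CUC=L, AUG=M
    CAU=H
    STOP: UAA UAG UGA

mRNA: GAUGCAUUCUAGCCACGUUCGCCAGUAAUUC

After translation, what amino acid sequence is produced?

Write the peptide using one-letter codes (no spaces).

start AUG at pos 1
pos 1: AUG -> M; peptide=M
pos 4: CAU -> H; peptide=MH
pos 7: UCU -> S; peptide=MHS
pos 10: AGC -> S; peptide=MHSS
pos 13: CAC -> H; peptide=MHSSH
pos 16: GUU -> V; peptide=MHSSHV
pos 19: CGC -> R; peptide=MHSSHVR
pos 22: CAG -> Q; peptide=MHSSHVRQ
pos 25: UAA -> STOP

Answer: MHSSHVRQ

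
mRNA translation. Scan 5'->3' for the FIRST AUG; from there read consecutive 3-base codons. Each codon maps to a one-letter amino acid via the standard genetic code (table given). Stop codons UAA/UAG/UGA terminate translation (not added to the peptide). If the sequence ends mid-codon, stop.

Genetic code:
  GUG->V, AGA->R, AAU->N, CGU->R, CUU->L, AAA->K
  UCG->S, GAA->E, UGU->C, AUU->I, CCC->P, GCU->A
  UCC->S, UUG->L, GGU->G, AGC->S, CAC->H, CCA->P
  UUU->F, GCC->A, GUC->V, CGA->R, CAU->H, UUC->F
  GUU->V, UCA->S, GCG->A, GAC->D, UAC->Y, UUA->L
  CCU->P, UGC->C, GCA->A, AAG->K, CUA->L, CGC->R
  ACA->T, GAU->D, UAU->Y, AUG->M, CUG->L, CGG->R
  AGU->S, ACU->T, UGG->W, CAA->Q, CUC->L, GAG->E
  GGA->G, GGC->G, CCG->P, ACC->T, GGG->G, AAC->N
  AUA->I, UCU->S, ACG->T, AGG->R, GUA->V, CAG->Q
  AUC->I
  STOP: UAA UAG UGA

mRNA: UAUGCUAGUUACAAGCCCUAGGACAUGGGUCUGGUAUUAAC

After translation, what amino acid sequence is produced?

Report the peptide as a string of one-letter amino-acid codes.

start AUG at pos 1
pos 1: AUG -> M; peptide=M
pos 4: CUA -> L; peptide=ML
pos 7: GUU -> V; peptide=MLV
pos 10: ACA -> T; peptide=MLVT
pos 13: AGC -> S; peptide=MLVTS
pos 16: CCU -> P; peptide=MLVTSP
pos 19: AGG -> R; peptide=MLVTSPR
pos 22: ACA -> T; peptide=MLVTSPRT
pos 25: UGG -> W; peptide=MLVTSPRTW
pos 28: GUC -> V; peptide=MLVTSPRTWV
pos 31: UGG -> W; peptide=MLVTSPRTWVW
pos 34: UAU -> Y; peptide=MLVTSPRTWVWY
pos 37: UAA -> STOP

Answer: MLVTSPRTWVWY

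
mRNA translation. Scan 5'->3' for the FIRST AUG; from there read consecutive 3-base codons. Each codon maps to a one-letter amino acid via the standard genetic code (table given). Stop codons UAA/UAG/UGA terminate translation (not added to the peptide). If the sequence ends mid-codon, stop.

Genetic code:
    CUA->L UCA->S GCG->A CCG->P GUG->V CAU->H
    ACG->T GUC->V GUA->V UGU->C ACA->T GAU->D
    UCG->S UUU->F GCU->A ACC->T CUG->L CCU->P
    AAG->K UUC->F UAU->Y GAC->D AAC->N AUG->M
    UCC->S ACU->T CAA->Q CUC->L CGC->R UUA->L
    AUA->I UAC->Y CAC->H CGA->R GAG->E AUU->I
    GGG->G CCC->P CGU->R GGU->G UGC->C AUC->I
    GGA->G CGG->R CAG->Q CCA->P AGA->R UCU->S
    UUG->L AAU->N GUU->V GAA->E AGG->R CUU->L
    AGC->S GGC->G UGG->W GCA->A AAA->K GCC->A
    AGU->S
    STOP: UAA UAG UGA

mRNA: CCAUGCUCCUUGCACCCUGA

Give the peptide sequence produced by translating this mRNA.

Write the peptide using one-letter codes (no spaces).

start AUG at pos 2
pos 2: AUG -> M; peptide=M
pos 5: CUC -> L; peptide=ML
pos 8: CUU -> L; peptide=MLL
pos 11: GCA -> A; peptide=MLLA
pos 14: CCC -> P; peptide=MLLAP
pos 17: UGA -> STOP

Answer: MLLAP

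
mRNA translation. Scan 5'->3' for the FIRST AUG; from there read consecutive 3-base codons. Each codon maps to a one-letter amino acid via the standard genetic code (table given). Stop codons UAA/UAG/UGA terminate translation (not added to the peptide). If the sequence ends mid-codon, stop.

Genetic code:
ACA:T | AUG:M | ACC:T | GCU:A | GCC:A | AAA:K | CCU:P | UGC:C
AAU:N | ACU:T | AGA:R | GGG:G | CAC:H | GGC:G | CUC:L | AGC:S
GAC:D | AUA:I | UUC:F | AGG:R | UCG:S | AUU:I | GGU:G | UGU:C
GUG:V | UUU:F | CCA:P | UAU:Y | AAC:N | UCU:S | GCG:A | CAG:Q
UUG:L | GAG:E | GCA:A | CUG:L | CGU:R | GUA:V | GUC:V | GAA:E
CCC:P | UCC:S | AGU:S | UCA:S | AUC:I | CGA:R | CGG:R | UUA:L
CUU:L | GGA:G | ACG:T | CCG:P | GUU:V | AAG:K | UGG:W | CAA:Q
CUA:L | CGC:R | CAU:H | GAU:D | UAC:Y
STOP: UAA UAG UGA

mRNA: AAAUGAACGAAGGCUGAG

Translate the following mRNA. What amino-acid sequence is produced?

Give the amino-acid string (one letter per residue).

start AUG at pos 2
pos 2: AUG -> M; peptide=M
pos 5: AAC -> N; peptide=MN
pos 8: GAA -> E; peptide=MNE
pos 11: GGC -> G; peptide=MNEG
pos 14: UGA -> STOP

Answer: MNEG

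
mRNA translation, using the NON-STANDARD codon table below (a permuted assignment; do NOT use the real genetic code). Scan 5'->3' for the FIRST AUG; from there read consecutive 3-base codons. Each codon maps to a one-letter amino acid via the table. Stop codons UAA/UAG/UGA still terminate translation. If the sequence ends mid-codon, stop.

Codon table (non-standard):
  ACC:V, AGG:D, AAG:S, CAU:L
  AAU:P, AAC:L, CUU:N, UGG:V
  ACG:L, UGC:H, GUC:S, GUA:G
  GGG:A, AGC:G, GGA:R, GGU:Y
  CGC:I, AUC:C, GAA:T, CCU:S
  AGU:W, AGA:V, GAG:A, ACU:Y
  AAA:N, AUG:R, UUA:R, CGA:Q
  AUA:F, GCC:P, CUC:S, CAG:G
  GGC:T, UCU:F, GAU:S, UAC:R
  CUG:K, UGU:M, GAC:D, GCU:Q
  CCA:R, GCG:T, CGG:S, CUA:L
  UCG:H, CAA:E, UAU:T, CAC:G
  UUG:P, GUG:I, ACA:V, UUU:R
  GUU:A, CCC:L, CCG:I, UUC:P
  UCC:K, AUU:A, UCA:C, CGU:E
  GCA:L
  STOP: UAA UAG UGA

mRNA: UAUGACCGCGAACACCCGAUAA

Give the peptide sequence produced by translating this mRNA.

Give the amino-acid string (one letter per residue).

start AUG at pos 1
pos 1: AUG -> R; peptide=R
pos 4: ACC -> V; peptide=RV
pos 7: GCG -> T; peptide=RVT
pos 10: AAC -> L; peptide=RVTL
pos 13: ACC -> V; peptide=RVTLV
pos 16: CGA -> Q; peptide=RVTLVQ
pos 19: UAA -> STOP

Answer: RVTLVQ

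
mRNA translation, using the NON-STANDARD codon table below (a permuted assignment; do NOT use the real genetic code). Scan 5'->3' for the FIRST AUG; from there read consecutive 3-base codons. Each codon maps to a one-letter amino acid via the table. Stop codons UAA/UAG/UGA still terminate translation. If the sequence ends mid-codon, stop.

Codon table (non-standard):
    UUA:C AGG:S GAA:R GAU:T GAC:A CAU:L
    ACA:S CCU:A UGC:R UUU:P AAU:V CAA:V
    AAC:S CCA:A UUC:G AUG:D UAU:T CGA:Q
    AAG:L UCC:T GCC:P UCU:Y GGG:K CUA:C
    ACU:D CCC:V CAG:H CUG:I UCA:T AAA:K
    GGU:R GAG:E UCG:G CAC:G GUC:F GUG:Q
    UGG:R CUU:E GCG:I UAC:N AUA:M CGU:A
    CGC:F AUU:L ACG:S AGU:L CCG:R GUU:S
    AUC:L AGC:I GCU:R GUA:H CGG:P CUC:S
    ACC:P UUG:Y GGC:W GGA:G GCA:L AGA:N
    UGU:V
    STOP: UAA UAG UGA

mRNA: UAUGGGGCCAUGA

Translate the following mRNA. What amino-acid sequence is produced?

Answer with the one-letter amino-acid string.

start AUG at pos 1
pos 1: AUG -> D; peptide=D
pos 4: GGG -> K; peptide=DK
pos 7: CCA -> A; peptide=DKA
pos 10: UGA -> STOP

Answer: DKA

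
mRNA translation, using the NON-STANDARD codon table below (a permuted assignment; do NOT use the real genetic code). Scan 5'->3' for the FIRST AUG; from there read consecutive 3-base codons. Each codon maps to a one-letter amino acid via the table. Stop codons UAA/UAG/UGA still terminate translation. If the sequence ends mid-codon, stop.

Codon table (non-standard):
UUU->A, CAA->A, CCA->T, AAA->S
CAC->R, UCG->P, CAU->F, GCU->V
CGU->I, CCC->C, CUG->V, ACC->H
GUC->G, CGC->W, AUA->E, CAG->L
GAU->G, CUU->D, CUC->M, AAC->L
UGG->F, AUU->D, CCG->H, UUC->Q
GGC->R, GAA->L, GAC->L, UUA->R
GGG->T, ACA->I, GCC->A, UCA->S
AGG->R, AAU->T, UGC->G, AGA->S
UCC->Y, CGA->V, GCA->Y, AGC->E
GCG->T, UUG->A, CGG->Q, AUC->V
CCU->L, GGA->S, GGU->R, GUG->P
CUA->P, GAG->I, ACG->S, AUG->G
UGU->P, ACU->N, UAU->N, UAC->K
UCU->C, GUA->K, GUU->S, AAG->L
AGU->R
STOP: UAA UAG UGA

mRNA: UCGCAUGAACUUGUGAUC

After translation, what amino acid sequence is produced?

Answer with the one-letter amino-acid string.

Answer: GLA

Derivation:
start AUG at pos 4
pos 4: AUG -> G; peptide=G
pos 7: AAC -> L; peptide=GL
pos 10: UUG -> A; peptide=GLA
pos 13: UGA -> STOP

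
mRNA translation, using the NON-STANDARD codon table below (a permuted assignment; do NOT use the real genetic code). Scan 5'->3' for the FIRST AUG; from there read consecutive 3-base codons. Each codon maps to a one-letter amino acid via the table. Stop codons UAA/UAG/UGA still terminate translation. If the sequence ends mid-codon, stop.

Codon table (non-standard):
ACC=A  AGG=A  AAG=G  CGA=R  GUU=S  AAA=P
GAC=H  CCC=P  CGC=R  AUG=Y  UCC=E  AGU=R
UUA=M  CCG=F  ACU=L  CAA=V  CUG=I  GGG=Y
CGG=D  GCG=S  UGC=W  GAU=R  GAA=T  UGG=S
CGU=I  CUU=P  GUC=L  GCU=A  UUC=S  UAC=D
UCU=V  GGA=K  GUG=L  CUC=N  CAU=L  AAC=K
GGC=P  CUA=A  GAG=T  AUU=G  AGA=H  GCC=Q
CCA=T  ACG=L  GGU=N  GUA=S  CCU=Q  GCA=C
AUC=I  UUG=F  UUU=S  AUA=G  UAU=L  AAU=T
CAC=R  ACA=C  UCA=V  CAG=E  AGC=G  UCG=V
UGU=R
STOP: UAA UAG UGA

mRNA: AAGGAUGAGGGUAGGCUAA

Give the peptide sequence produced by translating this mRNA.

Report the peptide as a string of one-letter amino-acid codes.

Answer: YASP

Derivation:
start AUG at pos 4
pos 4: AUG -> Y; peptide=Y
pos 7: AGG -> A; peptide=YA
pos 10: GUA -> S; peptide=YAS
pos 13: GGC -> P; peptide=YASP
pos 16: UAA -> STOP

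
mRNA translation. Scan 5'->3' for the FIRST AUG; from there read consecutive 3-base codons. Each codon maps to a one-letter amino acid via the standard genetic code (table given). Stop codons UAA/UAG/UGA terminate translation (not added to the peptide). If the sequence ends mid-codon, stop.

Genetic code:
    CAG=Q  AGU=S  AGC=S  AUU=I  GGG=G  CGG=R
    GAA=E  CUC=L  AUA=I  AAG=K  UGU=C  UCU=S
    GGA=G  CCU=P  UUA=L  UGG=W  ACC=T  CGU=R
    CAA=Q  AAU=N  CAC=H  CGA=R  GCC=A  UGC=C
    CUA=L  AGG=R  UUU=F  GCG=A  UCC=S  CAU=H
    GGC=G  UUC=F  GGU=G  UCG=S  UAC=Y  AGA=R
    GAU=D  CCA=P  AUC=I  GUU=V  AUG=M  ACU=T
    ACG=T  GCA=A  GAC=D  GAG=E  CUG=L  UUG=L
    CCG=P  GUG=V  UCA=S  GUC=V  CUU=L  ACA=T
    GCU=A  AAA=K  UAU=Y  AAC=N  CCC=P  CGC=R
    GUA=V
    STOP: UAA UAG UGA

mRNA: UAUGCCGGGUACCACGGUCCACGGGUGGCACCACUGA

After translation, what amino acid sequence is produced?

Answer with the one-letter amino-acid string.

start AUG at pos 1
pos 1: AUG -> M; peptide=M
pos 4: CCG -> P; peptide=MP
pos 7: GGU -> G; peptide=MPG
pos 10: ACC -> T; peptide=MPGT
pos 13: ACG -> T; peptide=MPGTT
pos 16: GUC -> V; peptide=MPGTTV
pos 19: CAC -> H; peptide=MPGTTVH
pos 22: GGG -> G; peptide=MPGTTVHG
pos 25: UGG -> W; peptide=MPGTTVHGW
pos 28: CAC -> H; peptide=MPGTTVHGWH
pos 31: CAC -> H; peptide=MPGTTVHGWHH
pos 34: UGA -> STOP

Answer: MPGTTVHGWHH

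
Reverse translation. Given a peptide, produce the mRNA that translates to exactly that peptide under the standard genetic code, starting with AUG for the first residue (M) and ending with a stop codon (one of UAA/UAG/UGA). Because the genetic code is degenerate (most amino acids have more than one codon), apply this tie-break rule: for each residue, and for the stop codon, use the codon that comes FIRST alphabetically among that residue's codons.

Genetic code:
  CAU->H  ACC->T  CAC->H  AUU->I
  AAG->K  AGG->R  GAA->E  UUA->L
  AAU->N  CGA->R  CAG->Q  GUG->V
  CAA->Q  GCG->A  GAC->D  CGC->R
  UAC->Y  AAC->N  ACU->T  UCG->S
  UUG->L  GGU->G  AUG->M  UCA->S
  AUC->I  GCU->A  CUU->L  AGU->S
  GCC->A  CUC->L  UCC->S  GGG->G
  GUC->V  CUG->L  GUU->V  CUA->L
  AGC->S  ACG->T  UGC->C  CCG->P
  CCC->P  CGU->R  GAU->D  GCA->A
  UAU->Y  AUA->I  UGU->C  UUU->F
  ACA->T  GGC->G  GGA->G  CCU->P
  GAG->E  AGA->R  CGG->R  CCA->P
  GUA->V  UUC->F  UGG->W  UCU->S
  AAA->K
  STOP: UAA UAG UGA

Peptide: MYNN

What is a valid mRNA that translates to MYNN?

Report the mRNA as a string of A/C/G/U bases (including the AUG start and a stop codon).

Answer: mRNA: AUGUACAACAACUAA

Derivation:
residue 1: M -> AUG (start codon)
residue 2: Y codons sorted = UAC,UAU -> pick first = UAC
residue 3: N codons sorted = AAC,AAU -> pick first = AAC
residue 4: N codons sorted = AAC,AAU -> pick first = AAC
terminator: stop codons sorted = UAA,UAG,UGA -> pick first = UAA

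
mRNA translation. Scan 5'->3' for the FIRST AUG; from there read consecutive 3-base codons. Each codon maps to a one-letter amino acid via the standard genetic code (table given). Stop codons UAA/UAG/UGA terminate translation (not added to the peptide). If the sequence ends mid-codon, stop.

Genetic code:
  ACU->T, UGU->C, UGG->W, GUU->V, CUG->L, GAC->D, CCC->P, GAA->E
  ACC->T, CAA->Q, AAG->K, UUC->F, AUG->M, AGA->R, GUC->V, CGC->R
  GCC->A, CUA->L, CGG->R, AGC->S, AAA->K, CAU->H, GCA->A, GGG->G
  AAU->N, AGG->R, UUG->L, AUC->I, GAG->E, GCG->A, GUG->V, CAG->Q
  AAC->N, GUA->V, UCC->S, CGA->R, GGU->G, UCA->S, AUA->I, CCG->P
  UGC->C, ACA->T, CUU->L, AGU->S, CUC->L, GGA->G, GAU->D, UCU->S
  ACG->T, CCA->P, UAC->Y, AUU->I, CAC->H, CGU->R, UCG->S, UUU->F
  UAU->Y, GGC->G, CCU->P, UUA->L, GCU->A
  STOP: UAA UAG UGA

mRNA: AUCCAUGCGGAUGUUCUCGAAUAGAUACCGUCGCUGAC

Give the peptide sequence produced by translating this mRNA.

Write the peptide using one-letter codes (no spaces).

start AUG at pos 4
pos 4: AUG -> M; peptide=M
pos 7: CGG -> R; peptide=MR
pos 10: AUG -> M; peptide=MRM
pos 13: UUC -> F; peptide=MRMF
pos 16: UCG -> S; peptide=MRMFS
pos 19: AAU -> N; peptide=MRMFSN
pos 22: AGA -> R; peptide=MRMFSNR
pos 25: UAC -> Y; peptide=MRMFSNRY
pos 28: CGU -> R; peptide=MRMFSNRYR
pos 31: CGC -> R; peptide=MRMFSNRYRR
pos 34: UGA -> STOP

Answer: MRMFSNRYRR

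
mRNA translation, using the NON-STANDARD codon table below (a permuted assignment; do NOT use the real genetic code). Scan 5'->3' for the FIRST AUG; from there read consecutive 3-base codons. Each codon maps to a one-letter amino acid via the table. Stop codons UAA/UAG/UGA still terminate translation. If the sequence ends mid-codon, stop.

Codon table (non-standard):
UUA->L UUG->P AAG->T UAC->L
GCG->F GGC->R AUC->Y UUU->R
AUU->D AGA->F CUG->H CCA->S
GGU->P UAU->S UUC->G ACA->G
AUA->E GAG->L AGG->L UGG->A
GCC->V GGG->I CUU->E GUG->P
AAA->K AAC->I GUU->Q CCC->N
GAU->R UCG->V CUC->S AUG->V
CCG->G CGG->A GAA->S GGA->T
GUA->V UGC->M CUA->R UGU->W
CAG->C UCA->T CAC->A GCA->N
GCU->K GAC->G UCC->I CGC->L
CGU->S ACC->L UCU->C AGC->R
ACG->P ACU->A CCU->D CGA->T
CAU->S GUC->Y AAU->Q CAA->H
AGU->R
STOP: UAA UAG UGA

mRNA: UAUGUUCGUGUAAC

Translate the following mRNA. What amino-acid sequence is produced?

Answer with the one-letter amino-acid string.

Answer: VGP

Derivation:
start AUG at pos 1
pos 1: AUG -> V; peptide=V
pos 4: UUC -> G; peptide=VG
pos 7: GUG -> P; peptide=VGP
pos 10: UAA -> STOP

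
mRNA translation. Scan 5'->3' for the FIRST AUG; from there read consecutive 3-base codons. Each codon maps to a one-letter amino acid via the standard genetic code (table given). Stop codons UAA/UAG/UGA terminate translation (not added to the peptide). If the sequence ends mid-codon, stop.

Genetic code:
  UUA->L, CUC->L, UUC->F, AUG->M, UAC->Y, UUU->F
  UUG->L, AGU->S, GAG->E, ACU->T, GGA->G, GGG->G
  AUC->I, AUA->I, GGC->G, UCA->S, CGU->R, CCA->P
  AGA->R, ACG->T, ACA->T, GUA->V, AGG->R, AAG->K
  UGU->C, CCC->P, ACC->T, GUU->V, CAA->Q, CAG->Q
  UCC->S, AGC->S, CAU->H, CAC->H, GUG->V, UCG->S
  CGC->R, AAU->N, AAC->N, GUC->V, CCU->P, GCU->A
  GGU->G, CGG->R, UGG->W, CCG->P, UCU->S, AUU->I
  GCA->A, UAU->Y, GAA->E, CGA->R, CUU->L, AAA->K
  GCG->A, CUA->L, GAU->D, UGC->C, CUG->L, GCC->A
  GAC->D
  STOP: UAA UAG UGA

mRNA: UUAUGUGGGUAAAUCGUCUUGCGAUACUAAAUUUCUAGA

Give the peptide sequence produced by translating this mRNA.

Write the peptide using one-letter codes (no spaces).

start AUG at pos 2
pos 2: AUG -> M; peptide=M
pos 5: UGG -> W; peptide=MW
pos 8: GUA -> V; peptide=MWV
pos 11: AAU -> N; peptide=MWVN
pos 14: CGU -> R; peptide=MWVNR
pos 17: CUU -> L; peptide=MWVNRL
pos 20: GCG -> A; peptide=MWVNRLA
pos 23: AUA -> I; peptide=MWVNRLAI
pos 26: CUA -> L; peptide=MWVNRLAIL
pos 29: AAU -> N; peptide=MWVNRLAILN
pos 32: UUC -> F; peptide=MWVNRLAILNF
pos 35: UAG -> STOP

Answer: MWVNRLAILNF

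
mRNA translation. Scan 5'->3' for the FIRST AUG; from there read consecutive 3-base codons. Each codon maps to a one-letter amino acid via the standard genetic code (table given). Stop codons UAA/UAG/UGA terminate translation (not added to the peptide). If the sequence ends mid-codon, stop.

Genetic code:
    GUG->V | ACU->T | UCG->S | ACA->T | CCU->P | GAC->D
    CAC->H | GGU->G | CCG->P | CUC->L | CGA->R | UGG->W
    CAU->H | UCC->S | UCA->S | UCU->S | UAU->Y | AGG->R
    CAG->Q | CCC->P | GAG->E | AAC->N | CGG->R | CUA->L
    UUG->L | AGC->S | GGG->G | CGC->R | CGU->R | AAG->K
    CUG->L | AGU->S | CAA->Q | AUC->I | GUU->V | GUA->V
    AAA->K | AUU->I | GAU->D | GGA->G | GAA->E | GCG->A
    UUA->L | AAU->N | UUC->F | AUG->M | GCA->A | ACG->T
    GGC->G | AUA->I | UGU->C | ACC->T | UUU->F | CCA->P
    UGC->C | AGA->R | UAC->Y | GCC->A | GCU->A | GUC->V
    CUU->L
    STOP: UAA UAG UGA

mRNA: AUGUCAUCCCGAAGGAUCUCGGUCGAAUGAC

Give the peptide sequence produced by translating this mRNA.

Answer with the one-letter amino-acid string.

Answer: MSSRRISVE

Derivation:
start AUG at pos 0
pos 0: AUG -> M; peptide=M
pos 3: UCA -> S; peptide=MS
pos 6: UCC -> S; peptide=MSS
pos 9: CGA -> R; peptide=MSSR
pos 12: AGG -> R; peptide=MSSRR
pos 15: AUC -> I; peptide=MSSRRI
pos 18: UCG -> S; peptide=MSSRRIS
pos 21: GUC -> V; peptide=MSSRRISV
pos 24: GAA -> E; peptide=MSSRRISVE
pos 27: UGA -> STOP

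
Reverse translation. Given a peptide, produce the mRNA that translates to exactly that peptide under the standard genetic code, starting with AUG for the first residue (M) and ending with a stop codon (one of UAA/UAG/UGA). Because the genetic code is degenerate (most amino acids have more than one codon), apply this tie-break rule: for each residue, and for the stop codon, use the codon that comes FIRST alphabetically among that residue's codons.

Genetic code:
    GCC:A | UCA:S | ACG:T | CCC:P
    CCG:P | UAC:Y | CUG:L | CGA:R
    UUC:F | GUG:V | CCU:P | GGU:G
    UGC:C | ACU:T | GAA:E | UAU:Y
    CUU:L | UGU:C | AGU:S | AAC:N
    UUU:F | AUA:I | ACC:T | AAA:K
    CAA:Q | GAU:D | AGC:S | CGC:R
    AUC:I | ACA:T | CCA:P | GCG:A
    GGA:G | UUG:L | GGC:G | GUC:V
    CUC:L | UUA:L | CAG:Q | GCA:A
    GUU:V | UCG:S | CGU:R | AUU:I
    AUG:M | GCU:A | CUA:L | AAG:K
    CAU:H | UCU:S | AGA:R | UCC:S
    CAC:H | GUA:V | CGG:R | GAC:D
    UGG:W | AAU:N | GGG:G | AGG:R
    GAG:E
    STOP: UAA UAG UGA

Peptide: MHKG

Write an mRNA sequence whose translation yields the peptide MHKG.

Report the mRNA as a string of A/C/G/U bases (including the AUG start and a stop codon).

Answer: mRNA: AUGCACAAAGGAUAA

Derivation:
residue 1: M -> AUG (start codon)
residue 2: H codons sorted = CAC,CAU -> pick first = CAC
residue 3: K codons sorted = AAA,AAG -> pick first = AAA
residue 4: G codons sorted = GGA,GGC,GGG,GGU -> pick first = GGA
terminator: stop codons sorted = UAA,UAG,UGA -> pick first = UAA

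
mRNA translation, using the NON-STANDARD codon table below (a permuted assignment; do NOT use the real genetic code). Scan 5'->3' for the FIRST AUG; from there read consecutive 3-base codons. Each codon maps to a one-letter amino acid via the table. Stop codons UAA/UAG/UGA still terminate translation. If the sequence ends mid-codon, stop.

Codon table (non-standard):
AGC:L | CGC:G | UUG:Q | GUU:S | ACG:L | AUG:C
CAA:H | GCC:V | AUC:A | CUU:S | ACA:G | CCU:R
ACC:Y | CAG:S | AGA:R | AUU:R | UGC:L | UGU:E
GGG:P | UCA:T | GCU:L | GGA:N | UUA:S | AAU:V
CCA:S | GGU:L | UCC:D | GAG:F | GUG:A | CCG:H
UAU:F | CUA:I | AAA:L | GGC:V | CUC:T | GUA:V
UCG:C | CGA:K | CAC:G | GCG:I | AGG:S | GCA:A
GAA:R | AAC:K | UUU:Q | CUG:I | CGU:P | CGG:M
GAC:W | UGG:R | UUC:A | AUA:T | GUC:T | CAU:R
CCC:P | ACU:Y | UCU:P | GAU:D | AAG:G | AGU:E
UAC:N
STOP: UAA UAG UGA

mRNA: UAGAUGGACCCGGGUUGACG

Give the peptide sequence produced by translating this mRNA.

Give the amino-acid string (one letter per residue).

Answer: CWHL

Derivation:
start AUG at pos 3
pos 3: AUG -> C; peptide=C
pos 6: GAC -> W; peptide=CW
pos 9: CCG -> H; peptide=CWH
pos 12: GGU -> L; peptide=CWHL
pos 15: UGA -> STOP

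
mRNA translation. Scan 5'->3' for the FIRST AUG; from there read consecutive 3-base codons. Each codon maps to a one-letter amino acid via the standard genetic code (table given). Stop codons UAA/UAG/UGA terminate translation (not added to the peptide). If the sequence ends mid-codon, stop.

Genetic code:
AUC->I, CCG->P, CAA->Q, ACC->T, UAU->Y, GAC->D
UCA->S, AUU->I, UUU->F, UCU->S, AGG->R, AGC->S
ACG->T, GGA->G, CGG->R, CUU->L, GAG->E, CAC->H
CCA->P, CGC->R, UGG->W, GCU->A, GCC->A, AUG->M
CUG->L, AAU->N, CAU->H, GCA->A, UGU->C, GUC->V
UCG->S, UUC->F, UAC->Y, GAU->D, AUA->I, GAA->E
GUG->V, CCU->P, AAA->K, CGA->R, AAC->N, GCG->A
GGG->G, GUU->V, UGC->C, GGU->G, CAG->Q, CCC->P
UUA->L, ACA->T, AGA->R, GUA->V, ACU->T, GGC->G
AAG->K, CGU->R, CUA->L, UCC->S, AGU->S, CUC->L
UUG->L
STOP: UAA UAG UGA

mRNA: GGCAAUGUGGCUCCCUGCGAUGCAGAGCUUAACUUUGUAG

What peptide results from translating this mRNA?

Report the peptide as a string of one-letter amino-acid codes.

Answer: MWLPAMQSLTL

Derivation:
start AUG at pos 4
pos 4: AUG -> M; peptide=M
pos 7: UGG -> W; peptide=MW
pos 10: CUC -> L; peptide=MWL
pos 13: CCU -> P; peptide=MWLP
pos 16: GCG -> A; peptide=MWLPA
pos 19: AUG -> M; peptide=MWLPAM
pos 22: CAG -> Q; peptide=MWLPAMQ
pos 25: AGC -> S; peptide=MWLPAMQS
pos 28: UUA -> L; peptide=MWLPAMQSL
pos 31: ACU -> T; peptide=MWLPAMQSLT
pos 34: UUG -> L; peptide=MWLPAMQSLTL
pos 37: UAG -> STOP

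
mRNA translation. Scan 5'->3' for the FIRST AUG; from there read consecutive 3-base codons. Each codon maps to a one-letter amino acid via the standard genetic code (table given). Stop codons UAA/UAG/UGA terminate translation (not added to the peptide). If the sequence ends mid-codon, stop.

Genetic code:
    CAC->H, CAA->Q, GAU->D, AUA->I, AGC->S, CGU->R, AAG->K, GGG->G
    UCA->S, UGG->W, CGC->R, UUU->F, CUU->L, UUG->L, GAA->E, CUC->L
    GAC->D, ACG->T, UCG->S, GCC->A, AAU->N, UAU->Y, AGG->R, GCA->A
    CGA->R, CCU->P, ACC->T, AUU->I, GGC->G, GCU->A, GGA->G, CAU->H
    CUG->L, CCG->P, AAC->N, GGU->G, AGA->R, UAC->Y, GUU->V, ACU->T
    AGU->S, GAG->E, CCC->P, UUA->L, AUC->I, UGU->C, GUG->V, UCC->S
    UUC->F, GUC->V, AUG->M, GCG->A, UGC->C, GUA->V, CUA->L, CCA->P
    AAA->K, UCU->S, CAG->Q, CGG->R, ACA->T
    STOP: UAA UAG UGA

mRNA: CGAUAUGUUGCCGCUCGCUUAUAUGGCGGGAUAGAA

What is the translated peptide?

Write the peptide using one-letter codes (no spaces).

Answer: MLPLAYMAG

Derivation:
start AUG at pos 4
pos 4: AUG -> M; peptide=M
pos 7: UUG -> L; peptide=ML
pos 10: CCG -> P; peptide=MLP
pos 13: CUC -> L; peptide=MLPL
pos 16: GCU -> A; peptide=MLPLA
pos 19: UAU -> Y; peptide=MLPLAY
pos 22: AUG -> M; peptide=MLPLAYM
pos 25: GCG -> A; peptide=MLPLAYMA
pos 28: GGA -> G; peptide=MLPLAYMAG
pos 31: UAG -> STOP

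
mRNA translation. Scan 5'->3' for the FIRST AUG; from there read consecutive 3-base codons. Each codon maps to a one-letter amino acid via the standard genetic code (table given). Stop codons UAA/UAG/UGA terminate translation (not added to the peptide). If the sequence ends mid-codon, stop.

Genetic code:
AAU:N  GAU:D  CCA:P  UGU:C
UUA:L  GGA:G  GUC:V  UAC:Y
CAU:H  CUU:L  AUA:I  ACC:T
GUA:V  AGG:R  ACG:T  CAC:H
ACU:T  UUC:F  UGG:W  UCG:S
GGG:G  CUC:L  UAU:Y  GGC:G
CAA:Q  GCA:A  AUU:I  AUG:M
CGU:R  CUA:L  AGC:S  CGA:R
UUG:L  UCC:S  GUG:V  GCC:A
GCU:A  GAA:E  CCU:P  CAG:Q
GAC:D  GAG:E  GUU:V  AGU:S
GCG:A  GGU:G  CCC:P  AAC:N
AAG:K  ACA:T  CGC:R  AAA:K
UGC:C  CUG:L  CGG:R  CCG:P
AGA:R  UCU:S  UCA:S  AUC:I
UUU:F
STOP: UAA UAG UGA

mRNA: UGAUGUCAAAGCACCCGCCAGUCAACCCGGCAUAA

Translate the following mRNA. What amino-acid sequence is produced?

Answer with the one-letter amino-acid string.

start AUG at pos 2
pos 2: AUG -> M; peptide=M
pos 5: UCA -> S; peptide=MS
pos 8: AAG -> K; peptide=MSK
pos 11: CAC -> H; peptide=MSKH
pos 14: CCG -> P; peptide=MSKHP
pos 17: CCA -> P; peptide=MSKHPP
pos 20: GUC -> V; peptide=MSKHPPV
pos 23: AAC -> N; peptide=MSKHPPVN
pos 26: CCG -> P; peptide=MSKHPPVNP
pos 29: GCA -> A; peptide=MSKHPPVNPA
pos 32: UAA -> STOP

Answer: MSKHPPVNPA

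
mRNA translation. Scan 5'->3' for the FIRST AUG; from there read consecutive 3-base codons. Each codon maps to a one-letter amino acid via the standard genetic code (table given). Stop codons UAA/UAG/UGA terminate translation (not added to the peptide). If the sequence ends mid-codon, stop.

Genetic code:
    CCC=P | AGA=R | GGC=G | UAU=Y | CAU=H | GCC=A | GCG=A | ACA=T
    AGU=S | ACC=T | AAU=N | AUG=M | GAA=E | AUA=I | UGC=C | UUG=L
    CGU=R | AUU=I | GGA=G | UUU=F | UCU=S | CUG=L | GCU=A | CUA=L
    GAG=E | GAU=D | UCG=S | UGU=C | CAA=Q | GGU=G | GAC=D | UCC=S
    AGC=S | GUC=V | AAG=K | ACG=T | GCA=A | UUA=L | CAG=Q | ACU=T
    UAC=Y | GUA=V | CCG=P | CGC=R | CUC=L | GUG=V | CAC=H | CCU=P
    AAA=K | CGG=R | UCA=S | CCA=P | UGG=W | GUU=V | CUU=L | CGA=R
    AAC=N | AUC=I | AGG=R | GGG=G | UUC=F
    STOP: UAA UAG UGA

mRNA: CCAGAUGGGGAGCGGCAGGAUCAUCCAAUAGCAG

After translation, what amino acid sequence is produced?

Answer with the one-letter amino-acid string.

Answer: MGSGRIIQ

Derivation:
start AUG at pos 4
pos 4: AUG -> M; peptide=M
pos 7: GGG -> G; peptide=MG
pos 10: AGC -> S; peptide=MGS
pos 13: GGC -> G; peptide=MGSG
pos 16: AGG -> R; peptide=MGSGR
pos 19: AUC -> I; peptide=MGSGRI
pos 22: AUC -> I; peptide=MGSGRII
pos 25: CAA -> Q; peptide=MGSGRIIQ
pos 28: UAG -> STOP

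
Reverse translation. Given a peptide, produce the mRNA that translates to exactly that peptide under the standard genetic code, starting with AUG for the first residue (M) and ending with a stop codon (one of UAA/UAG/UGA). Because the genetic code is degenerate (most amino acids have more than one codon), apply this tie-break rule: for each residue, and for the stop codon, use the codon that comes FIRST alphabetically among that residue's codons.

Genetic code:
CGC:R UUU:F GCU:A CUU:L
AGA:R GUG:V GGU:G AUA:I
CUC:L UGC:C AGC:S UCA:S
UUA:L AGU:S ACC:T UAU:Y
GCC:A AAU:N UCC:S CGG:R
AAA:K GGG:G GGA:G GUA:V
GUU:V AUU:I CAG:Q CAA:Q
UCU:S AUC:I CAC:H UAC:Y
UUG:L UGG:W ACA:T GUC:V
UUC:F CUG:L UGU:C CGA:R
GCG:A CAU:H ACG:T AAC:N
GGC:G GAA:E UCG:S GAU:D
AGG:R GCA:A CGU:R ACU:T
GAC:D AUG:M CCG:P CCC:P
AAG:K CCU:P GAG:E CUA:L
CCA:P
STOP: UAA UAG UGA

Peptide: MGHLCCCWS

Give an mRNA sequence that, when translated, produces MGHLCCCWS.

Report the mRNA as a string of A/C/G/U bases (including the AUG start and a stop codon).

residue 1: M -> AUG (start codon)
residue 2: G codons sorted = GGA,GGC,GGG,GGU -> pick first = GGA
residue 3: H codons sorted = CAC,CAU -> pick first = CAC
residue 4: L codons sorted = CUA,CUC,CUG,CUU,UUA,UUG -> pick first = CUA
residue 5: C codons sorted = UGC,UGU -> pick first = UGC
residue 6: C codons sorted = UGC,UGU -> pick first = UGC
residue 7: C codons sorted = UGC,UGU -> pick first = UGC
residue 8: W -> UGG (only codon)
residue 9: S codons sorted = AGC,AGU,UCA,UCC,UCG,UCU -> pick first = AGC
terminator: stop codons sorted = UAA,UAG,UGA -> pick first = UAA

Answer: mRNA: AUGGGACACCUAUGCUGCUGCUGGAGCUAA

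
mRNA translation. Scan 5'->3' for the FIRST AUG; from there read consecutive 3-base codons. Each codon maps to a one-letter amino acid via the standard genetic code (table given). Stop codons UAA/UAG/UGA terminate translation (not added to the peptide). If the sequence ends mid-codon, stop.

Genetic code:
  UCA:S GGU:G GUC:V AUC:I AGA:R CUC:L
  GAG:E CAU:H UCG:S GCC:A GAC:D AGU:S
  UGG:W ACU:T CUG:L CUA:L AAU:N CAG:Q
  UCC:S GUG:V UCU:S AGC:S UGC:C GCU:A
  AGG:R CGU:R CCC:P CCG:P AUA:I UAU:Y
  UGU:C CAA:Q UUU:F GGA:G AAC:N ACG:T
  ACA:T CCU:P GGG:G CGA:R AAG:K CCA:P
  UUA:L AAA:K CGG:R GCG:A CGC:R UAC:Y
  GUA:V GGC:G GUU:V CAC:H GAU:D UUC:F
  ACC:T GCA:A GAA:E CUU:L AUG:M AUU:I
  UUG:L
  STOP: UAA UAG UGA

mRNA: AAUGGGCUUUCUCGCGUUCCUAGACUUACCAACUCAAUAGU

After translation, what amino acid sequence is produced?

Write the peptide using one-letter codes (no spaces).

Answer: MGFLAFLDLPTQ

Derivation:
start AUG at pos 1
pos 1: AUG -> M; peptide=M
pos 4: GGC -> G; peptide=MG
pos 7: UUU -> F; peptide=MGF
pos 10: CUC -> L; peptide=MGFL
pos 13: GCG -> A; peptide=MGFLA
pos 16: UUC -> F; peptide=MGFLAF
pos 19: CUA -> L; peptide=MGFLAFL
pos 22: GAC -> D; peptide=MGFLAFLD
pos 25: UUA -> L; peptide=MGFLAFLDL
pos 28: CCA -> P; peptide=MGFLAFLDLP
pos 31: ACU -> T; peptide=MGFLAFLDLPT
pos 34: CAA -> Q; peptide=MGFLAFLDLPTQ
pos 37: UAG -> STOP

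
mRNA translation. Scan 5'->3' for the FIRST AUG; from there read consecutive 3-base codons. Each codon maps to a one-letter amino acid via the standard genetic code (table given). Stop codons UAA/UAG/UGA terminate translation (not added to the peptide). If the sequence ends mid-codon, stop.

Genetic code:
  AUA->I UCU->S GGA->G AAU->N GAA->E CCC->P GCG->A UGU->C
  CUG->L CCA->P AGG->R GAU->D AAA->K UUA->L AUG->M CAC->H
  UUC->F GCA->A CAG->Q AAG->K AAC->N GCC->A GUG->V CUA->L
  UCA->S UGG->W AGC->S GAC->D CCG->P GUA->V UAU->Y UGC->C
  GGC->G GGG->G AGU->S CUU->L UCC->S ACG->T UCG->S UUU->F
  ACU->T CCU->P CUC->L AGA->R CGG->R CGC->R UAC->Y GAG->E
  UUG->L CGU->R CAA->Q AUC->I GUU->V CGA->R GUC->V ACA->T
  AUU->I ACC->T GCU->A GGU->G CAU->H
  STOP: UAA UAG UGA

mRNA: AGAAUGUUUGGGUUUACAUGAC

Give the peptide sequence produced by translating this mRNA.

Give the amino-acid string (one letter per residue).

start AUG at pos 3
pos 3: AUG -> M; peptide=M
pos 6: UUU -> F; peptide=MF
pos 9: GGG -> G; peptide=MFG
pos 12: UUU -> F; peptide=MFGF
pos 15: ACA -> T; peptide=MFGFT
pos 18: UGA -> STOP

Answer: MFGFT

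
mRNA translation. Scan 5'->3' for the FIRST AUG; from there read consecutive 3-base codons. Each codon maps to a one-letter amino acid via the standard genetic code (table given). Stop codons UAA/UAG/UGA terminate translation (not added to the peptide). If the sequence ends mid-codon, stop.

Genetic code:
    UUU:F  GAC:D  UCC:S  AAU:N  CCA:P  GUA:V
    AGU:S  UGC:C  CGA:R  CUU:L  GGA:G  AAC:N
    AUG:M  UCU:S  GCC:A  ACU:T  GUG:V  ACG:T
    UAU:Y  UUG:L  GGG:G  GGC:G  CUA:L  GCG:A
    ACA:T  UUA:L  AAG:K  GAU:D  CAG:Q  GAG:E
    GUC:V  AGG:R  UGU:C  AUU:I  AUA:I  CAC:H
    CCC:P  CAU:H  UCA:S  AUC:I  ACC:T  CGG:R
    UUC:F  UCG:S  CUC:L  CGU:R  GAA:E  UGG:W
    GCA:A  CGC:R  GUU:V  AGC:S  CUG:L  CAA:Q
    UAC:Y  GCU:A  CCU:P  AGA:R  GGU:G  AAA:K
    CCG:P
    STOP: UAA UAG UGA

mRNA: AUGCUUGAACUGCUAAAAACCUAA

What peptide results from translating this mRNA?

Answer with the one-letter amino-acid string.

Answer: MLELLKT

Derivation:
start AUG at pos 0
pos 0: AUG -> M; peptide=M
pos 3: CUU -> L; peptide=ML
pos 6: GAA -> E; peptide=MLE
pos 9: CUG -> L; peptide=MLEL
pos 12: CUA -> L; peptide=MLELL
pos 15: AAA -> K; peptide=MLELLK
pos 18: ACC -> T; peptide=MLELLKT
pos 21: UAA -> STOP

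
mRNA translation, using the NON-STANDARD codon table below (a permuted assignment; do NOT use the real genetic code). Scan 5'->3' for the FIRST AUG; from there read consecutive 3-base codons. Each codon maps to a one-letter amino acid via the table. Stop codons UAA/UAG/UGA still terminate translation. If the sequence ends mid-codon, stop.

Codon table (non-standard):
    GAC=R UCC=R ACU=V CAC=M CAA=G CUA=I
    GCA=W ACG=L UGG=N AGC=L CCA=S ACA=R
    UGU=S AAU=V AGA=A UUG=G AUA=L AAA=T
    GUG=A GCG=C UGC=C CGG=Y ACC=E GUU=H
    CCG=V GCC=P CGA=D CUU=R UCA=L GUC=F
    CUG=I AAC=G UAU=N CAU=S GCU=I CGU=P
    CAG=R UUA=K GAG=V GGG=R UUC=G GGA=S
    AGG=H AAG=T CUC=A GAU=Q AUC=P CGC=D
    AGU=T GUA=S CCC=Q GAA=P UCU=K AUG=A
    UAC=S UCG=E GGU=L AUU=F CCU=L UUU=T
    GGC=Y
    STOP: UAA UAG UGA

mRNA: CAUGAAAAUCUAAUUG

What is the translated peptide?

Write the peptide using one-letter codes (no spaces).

Answer: ATP

Derivation:
start AUG at pos 1
pos 1: AUG -> A; peptide=A
pos 4: AAA -> T; peptide=AT
pos 7: AUC -> P; peptide=ATP
pos 10: UAA -> STOP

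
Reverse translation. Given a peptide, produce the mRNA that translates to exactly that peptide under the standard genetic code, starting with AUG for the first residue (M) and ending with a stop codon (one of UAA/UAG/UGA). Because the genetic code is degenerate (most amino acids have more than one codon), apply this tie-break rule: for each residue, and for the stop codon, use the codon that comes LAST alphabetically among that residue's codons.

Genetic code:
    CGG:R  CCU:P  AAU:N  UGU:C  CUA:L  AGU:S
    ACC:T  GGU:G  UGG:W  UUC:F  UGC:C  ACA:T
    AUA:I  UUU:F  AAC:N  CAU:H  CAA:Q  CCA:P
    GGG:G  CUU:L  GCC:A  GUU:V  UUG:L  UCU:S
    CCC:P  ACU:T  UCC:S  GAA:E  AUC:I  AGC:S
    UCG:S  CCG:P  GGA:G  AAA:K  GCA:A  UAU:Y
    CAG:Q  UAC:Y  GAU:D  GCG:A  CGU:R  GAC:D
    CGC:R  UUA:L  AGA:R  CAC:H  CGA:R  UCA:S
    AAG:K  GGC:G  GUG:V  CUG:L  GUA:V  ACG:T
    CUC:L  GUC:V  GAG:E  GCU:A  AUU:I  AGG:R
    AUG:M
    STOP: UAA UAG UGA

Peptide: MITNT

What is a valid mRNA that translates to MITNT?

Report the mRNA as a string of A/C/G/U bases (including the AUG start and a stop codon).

Answer: mRNA: AUGAUUACUAAUACUUGA

Derivation:
residue 1: M -> AUG (start codon)
residue 2: I codons sorted = AUA,AUC,AUU -> pick last = AUU
residue 3: T codons sorted = ACA,ACC,ACG,ACU -> pick last = ACU
residue 4: N codons sorted = AAC,AAU -> pick last = AAU
residue 5: T codons sorted = ACA,ACC,ACG,ACU -> pick last = ACU
terminator: stop codons sorted = UAA,UAG,UGA -> pick last = UGA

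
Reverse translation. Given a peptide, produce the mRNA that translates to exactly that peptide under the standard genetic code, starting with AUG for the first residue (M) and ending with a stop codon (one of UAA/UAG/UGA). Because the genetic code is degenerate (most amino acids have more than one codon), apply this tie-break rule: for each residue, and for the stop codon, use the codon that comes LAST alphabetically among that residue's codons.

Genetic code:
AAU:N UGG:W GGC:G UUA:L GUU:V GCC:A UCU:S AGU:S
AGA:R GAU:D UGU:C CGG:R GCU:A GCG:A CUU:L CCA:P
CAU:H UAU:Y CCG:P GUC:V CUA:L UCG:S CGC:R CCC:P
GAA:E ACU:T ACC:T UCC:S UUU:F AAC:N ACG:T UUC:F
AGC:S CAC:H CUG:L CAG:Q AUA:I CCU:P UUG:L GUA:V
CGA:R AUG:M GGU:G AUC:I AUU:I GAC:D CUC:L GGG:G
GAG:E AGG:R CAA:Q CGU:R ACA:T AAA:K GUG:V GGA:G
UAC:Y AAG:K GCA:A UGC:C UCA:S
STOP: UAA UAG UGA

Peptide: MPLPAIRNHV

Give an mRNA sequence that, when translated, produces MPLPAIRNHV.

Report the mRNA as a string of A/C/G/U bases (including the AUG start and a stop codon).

Answer: mRNA: AUGCCUUUGCCUGCUAUUCGUAAUCAUGUUUGA

Derivation:
residue 1: M -> AUG (start codon)
residue 2: P codons sorted = CCA,CCC,CCG,CCU -> pick last = CCU
residue 3: L codons sorted = CUA,CUC,CUG,CUU,UUA,UUG -> pick last = UUG
residue 4: P codons sorted = CCA,CCC,CCG,CCU -> pick last = CCU
residue 5: A codons sorted = GCA,GCC,GCG,GCU -> pick last = GCU
residue 6: I codons sorted = AUA,AUC,AUU -> pick last = AUU
residue 7: R codons sorted = AGA,AGG,CGA,CGC,CGG,CGU -> pick last = CGU
residue 8: N codons sorted = AAC,AAU -> pick last = AAU
residue 9: H codons sorted = CAC,CAU -> pick last = CAU
residue 10: V codons sorted = GUA,GUC,GUG,GUU -> pick last = GUU
terminator: stop codons sorted = UAA,UAG,UGA -> pick last = UGA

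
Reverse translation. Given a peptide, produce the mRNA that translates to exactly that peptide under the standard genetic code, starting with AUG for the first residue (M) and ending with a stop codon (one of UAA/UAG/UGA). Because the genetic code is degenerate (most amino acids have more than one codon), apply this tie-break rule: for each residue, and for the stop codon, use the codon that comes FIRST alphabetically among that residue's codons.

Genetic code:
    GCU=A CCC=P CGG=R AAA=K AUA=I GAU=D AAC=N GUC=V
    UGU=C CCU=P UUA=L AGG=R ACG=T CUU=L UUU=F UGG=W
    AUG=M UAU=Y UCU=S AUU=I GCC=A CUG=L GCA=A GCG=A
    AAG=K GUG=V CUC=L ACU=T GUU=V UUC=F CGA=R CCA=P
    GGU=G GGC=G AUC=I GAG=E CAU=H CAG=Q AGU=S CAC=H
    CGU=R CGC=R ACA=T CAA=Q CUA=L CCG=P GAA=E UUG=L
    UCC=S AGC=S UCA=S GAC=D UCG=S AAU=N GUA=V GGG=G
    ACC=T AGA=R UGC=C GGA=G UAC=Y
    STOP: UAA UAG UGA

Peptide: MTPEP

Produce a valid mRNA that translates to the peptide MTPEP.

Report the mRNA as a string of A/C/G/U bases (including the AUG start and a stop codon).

residue 1: M -> AUG (start codon)
residue 2: T codons sorted = ACA,ACC,ACG,ACU -> pick first = ACA
residue 3: P codons sorted = CCA,CCC,CCG,CCU -> pick first = CCA
residue 4: E codons sorted = GAA,GAG -> pick first = GAA
residue 5: P codons sorted = CCA,CCC,CCG,CCU -> pick first = CCA
terminator: stop codons sorted = UAA,UAG,UGA -> pick first = UAA

Answer: mRNA: AUGACACCAGAACCAUAA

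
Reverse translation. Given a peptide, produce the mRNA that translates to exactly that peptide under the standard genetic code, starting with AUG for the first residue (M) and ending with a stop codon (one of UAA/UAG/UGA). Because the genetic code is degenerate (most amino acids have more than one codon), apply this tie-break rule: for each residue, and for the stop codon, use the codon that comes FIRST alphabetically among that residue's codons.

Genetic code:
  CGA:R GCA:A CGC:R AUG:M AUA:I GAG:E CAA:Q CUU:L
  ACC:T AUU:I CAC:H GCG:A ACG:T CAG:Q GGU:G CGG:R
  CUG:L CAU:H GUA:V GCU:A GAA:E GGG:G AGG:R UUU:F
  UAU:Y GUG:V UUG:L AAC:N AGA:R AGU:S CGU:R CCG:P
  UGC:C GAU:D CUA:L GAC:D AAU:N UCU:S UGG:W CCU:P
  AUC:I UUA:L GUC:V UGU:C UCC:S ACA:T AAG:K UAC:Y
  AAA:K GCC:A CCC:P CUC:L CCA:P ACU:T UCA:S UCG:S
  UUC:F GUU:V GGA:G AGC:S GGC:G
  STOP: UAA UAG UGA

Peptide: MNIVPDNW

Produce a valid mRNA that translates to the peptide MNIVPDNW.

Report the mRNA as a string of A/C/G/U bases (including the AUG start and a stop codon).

Answer: mRNA: AUGAACAUAGUACCAGACAACUGGUAA

Derivation:
residue 1: M -> AUG (start codon)
residue 2: N codons sorted = AAC,AAU -> pick first = AAC
residue 3: I codons sorted = AUA,AUC,AUU -> pick first = AUA
residue 4: V codons sorted = GUA,GUC,GUG,GUU -> pick first = GUA
residue 5: P codons sorted = CCA,CCC,CCG,CCU -> pick first = CCA
residue 6: D codons sorted = GAC,GAU -> pick first = GAC
residue 7: N codons sorted = AAC,AAU -> pick first = AAC
residue 8: W -> UGG (only codon)
terminator: stop codons sorted = UAA,UAG,UGA -> pick first = UAA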